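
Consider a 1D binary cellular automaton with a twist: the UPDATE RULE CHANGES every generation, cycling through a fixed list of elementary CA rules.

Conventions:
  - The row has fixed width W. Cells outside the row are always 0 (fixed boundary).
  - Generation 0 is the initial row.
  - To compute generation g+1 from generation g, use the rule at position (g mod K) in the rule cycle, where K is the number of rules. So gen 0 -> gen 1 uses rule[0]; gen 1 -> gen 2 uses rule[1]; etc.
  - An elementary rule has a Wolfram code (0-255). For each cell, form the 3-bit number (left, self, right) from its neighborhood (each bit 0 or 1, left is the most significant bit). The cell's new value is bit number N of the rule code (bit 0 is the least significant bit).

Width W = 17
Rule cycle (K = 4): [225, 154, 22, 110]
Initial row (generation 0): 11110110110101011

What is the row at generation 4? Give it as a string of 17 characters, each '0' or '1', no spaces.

Gen 0: 11110110110101011
Gen 1 (rule 225): 01111011011010101
Gen 2 (rule 154): 11110010010000000
Gen 3 (rule 22): 00001111111000000
Gen 4 (rule 110): 00011000001000000

Answer: 00011000001000000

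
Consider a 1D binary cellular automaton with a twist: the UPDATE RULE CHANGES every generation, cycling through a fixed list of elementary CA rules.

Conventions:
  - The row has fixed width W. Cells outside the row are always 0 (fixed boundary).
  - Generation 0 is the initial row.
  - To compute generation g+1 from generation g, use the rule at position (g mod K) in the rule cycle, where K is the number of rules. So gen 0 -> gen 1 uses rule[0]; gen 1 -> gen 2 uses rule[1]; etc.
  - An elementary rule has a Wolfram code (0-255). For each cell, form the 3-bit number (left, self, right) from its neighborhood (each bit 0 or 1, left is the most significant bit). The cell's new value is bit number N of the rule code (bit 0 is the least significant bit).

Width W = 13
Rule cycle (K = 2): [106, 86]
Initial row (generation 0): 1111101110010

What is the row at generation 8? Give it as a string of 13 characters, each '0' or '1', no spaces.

Gen 0: 1111101110010
Gen 1 (rule 106): 1000111010100
Gen 2 (rule 86): 1101001010110
Gen 3 (rule 106): 1110010101110
Gen 4 (rule 86): 0011110100011
Gen 5 (rule 106): 0110011000111
Gen 6 (rule 86): 1011101101001
Gen 7 (rule 106): 0110111110010
Gen 8 (rule 86): 1010000011111

Answer: 1010000011111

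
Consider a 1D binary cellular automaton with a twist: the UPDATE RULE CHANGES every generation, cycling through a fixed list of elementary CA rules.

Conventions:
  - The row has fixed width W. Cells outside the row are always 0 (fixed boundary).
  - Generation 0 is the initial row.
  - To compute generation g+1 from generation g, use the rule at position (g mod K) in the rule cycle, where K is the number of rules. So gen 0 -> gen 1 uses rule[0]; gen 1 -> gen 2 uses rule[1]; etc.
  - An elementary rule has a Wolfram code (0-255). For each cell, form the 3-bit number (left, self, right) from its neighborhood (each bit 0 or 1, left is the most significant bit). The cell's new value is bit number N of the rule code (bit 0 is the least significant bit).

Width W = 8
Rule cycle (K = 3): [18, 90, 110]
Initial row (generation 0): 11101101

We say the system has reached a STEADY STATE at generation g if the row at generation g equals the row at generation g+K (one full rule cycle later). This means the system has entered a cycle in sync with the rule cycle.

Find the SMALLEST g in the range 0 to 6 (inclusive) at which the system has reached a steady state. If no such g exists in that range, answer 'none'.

Answer: 1

Derivation:
Gen 0: 11101101
Gen 1 (rule 18): 00000000
Gen 2 (rule 90): 00000000
Gen 3 (rule 110): 00000000
Gen 4 (rule 18): 00000000
Gen 5 (rule 90): 00000000
Gen 6 (rule 110): 00000000
Gen 7 (rule 18): 00000000
Gen 8 (rule 90): 00000000
Gen 9 (rule 110): 00000000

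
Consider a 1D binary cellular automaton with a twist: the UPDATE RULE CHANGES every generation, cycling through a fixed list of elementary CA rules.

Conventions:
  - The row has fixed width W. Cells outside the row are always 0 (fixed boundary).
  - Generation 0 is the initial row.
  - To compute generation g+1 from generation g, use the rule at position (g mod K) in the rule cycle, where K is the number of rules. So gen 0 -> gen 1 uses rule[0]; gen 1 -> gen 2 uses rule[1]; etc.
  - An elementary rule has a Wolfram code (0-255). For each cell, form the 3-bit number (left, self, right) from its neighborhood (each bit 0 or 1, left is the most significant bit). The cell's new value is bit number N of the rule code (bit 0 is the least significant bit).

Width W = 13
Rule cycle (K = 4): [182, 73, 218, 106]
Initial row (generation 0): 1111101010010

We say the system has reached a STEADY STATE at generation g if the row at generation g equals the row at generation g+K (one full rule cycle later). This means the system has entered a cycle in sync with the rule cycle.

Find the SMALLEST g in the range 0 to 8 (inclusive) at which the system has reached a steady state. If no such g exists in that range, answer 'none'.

Answer: none

Derivation:
Gen 0: 1111101010010
Gen 1 (rule 182): 0111011111111
Gen 2 (rule 73): 0101010000001
Gen 3 (rule 218): 1000001000010
Gen 4 (rule 106): 0000010000100
Gen 5 (rule 182): 0000111001110
Gen 6 (rule 73): 1110101001010
Gen 7 (rule 218): 1110000110001
Gen 8 (rule 106): 1010001110010
Gen 9 (rule 182): 1111010101111
Gen 10 (rule 73): 1001000001001
Gen 11 (rule 218): 0110100010110
Gen 12 (rule 106): 1111000101110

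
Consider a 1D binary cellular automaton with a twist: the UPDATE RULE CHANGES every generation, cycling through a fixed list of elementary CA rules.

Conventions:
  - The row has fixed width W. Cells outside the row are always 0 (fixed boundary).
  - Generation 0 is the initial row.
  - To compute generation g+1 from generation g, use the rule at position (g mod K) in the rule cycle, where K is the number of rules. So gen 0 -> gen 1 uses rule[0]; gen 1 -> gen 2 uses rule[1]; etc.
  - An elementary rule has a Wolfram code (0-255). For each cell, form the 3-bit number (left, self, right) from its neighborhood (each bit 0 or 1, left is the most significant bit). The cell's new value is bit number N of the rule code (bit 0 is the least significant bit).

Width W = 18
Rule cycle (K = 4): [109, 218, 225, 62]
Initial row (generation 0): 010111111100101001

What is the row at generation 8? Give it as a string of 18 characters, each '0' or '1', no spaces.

Gen 0: 010111111100101001
Gen 1 (rule 109): 011100000100111001
Gen 2 (rule 218): 111110001011111110
Gen 3 (rule 225): 011110100101111110
Gen 4 (rule 62): 110001111111000001
Gen 5 (rule 109): 110101000001011101
Gen 6 (rule 218): 110000100010011100
Gen 7 (rule 225): 010110001000001101
Gen 8 (rule 62): 111101011100011011

Answer: 111101011100011011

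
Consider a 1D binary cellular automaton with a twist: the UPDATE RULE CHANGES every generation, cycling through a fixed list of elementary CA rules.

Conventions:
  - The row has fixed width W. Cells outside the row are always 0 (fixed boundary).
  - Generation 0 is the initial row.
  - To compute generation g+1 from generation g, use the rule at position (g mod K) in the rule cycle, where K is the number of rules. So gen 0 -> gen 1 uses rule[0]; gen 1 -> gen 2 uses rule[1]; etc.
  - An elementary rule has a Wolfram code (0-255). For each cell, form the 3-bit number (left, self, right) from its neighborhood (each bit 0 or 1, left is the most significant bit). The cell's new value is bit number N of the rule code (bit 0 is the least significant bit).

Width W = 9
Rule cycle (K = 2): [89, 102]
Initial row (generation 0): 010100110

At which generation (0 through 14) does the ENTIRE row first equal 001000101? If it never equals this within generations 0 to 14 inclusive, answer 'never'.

Gen 0: 010100110
Gen 1 (rule 89): 000010111
Gen 2 (rule 102): 000111001
Gen 3 (rule 89): 110101100
Gen 4 (rule 102): 011110100
Gen 5 (rule 89): 010010011
Gen 6 (rule 102): 110110101
Gen 7 (rule 89): 110110000
Gen 8 (rule 102): 011010000
Gen 9 (rule 89): 011001111
Gen 10 (rule 102): 101010001
Gen 11 (rule 89): 000001100
Gen 12 (rule 102): 000010100
Gen 13 (rule 89): 111000011
Gen 14 (rule 102): 001000101

Answer: 14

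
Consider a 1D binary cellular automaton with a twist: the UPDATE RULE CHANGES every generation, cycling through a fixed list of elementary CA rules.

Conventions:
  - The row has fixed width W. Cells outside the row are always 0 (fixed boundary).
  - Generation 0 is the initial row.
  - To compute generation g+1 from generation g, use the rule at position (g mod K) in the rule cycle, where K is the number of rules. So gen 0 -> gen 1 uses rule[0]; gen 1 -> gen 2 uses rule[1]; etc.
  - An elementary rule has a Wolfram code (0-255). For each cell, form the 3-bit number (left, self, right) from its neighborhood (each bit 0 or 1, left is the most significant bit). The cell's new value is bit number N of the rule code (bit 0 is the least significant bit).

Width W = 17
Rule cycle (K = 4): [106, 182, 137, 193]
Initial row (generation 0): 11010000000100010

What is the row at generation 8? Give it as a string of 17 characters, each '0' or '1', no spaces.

Answer: 01110110010001110

Derivation:
Gen 0: 11010000000100010
Gen 1 (rule 106): 11100000001000100
Gen 2 (rule 182): 01010000011101110
Gen 3 (rule 137): 00000111011001100
Gen 4 (rule 193): 11110011001000101
Gen 5 (rule 106): 10010111010001010
Gen 6 (rule 182): 11111010111011111
Gen 7 (rule 137): 11110000110011110
Gen 8 (rule 193): 01110110010001110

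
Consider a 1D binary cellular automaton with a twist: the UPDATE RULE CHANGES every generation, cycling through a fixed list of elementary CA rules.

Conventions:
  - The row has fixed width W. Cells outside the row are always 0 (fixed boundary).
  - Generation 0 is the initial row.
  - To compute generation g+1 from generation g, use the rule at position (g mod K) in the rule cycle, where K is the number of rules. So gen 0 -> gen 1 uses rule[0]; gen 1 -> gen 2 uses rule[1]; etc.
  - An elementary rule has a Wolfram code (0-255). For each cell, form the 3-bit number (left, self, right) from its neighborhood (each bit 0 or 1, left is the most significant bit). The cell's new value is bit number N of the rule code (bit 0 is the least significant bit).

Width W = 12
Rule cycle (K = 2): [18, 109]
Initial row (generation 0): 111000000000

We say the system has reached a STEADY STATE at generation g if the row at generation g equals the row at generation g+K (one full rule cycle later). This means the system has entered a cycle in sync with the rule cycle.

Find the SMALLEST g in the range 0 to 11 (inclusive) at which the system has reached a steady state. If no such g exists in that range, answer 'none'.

Answer: 3

Derivation:
Gen 0: 111000000000
Gen 1 (rule 18): 000100000000
Gen 2 (rule 109): 110101111111
Gen 3 (rule 18): 000000000000
Gen 4 (rule 109): 111111111111
Gen 5 (rule 18): 000000000000
Gen 6 (rule 109): 111111111111
Gen 7 (rule 18): 000000000000
Gen 8 (rule 109): 111111111111
Gen 9 (rule 18): 000000000000
Gen 10 (rule 109): 111111111111
Gen 11 (rule 18): 000000000000
Gen 12 (rule 109): 111111111111
Gen 13 (rule 18): 000000000000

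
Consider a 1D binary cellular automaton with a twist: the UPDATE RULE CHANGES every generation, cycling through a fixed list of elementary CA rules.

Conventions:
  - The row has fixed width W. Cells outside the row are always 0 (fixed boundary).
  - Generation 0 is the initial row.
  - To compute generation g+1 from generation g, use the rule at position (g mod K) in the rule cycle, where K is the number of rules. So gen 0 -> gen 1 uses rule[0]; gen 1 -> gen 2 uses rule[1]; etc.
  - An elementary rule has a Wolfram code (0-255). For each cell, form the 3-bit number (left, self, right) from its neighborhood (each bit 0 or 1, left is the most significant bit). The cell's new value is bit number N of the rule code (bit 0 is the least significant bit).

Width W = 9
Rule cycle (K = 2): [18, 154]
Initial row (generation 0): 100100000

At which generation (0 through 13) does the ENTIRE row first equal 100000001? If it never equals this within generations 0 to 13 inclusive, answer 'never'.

Gen 0: 100100000
Gen 1 (rule 18): 011010000
Gen 2 (rule 154): 110001000
Gen 3 (rule 18): 001010100
Gen 4 (rule 154): 010000010
Gen 5 (rule 18): 101000101
Gen 6 (rule 154): 000101000
Gen 7 (rule 18): 001000100
Gen 8 (rule 154): 010101010
Gen 9 (rule 18): 100000001
Gen 10 (rule 154): 010000010
Gen 11 (rule 18): 101000101
Gen 12 (rule 154): 000101000
Gen 13 (rule 18): 001000100

Answer: 9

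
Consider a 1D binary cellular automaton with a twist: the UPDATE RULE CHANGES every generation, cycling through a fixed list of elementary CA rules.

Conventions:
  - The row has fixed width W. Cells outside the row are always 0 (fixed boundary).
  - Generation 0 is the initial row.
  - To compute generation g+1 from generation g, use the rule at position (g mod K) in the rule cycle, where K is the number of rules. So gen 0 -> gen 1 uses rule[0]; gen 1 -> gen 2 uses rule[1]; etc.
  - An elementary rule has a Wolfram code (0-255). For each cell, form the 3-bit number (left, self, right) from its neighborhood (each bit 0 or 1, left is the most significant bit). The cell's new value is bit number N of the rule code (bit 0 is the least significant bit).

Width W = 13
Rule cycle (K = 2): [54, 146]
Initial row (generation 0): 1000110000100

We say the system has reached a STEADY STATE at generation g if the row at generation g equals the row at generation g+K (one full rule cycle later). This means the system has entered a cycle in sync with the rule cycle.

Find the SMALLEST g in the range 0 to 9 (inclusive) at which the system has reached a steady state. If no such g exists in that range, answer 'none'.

Answer: 8

Derivation:
Gen 0: 1000110000100
Gen 1 (rule 54): 1101001001110
Gen 2 (rule 146): 0000110110101
Gen 3 (rule 54): 0001001001111
Gen 4 (rule 146): 0010110110110
Gen 5 (rule 54): 0111001001001
Gen 6 (rule 146): 1010110110110
Gen 7 (rule 54): 1111001001001
Gen 8 (rule 146): 0110110110110
Gen 9 (rule 54): 1001001001001
Gen 10 (rule 146): 0110110110110
Gen 11 (rule 54): 1001001001001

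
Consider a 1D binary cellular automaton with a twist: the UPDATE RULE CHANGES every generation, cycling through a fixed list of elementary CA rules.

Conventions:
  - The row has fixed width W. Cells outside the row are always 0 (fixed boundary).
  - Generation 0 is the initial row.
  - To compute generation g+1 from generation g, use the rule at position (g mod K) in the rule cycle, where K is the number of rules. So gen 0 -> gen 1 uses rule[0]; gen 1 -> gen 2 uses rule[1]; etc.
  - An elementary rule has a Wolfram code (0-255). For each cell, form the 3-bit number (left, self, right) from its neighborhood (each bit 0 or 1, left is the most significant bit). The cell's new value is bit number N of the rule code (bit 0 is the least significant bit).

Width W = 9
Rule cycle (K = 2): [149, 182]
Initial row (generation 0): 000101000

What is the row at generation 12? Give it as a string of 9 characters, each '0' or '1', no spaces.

Answer: 111111010

Derivation:
Gen 0: 000101000
Gen 1 (rule 149): 110101111
Gen 2 (rule 182): 001110110
Gen 3 (rule 149): 100100001
Gen 4 (rule 182): 111110011
Gen 5 (rule 149): 011101000
Gen 6 (rule 182): 101011100
Gen 7 (rule 149): 101001011
Gen 8 (rule 182): 111111100
Gen 9 (rule 149): 011111011
Gen 10 (rule 182): 101110100
Gen 11 (rule 149): 100100111
Gen 12 (rule 182): 111111010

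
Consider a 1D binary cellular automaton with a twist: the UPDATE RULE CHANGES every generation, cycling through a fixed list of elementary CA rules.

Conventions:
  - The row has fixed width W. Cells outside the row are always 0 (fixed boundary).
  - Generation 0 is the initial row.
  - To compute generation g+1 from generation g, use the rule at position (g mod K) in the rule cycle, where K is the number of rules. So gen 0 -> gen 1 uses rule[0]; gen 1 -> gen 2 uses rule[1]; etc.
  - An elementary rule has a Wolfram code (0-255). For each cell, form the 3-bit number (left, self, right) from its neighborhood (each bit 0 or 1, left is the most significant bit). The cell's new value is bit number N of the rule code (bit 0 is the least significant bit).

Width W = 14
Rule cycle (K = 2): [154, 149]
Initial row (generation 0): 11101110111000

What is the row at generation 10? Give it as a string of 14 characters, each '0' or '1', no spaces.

Gen 0: 11101110111000
Gen 1 (rule 154): 11001100110100
Gen 2 (rule 149): 00100010000111
Gen 3 (rule 154): 01010101001110
Gen 4 (rule 149): 01010101100101
Gen 5 (rule 154): 10000001011000
Gen 6 (rule 149): 11111101000111
Gen 7 (rule 154): 11111000101110
Gen 8 (rule 149): 01110110100101
Gen 9 (rule 154): 11100100011000
Gen 10 (rule 149): 01010111000111

Answer: 01010111000111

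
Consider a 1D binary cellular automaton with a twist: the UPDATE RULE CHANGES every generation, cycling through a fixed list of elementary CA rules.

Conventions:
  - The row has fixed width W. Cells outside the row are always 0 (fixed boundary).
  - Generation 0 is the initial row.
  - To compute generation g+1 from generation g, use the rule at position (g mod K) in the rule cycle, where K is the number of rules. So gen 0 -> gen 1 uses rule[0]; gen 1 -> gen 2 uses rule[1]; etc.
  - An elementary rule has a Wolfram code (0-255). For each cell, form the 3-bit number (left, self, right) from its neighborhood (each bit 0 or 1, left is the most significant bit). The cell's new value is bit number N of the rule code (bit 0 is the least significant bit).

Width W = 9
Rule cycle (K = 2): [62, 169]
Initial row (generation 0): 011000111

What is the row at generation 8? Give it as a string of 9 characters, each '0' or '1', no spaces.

Answer: 011110011

Derivation:
Gen 0: 011000111
Gen 1 (rule 62): 110101100
Gen 2 (rule 169): 101011001
Gen 3 (rule 62): 111110111
Gen 4 (rule 169): 111101110
Gen 5 (rule 62): 100011001
Gen 6 (rule 169): 001010000
Gen 7 (rule 62): 011111000
Gen 8 (rule 169): 011110011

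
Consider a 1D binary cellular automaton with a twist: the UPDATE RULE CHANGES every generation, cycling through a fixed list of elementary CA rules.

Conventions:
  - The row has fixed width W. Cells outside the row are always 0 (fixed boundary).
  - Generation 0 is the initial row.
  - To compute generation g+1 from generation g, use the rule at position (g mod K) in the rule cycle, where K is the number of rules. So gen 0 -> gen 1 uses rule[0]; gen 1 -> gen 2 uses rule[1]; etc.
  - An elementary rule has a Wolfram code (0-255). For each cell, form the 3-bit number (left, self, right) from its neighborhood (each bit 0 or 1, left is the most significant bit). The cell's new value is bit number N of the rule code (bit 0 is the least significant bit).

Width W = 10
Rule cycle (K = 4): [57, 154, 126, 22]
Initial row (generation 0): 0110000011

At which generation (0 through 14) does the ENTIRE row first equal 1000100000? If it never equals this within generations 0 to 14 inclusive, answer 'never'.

Gen 0: 0110000011
Gen 1 (rule 57): 0101111010
Gen 2 (rule 154): 1001110001
Gen 3 (rule 126): 1111011011
Gen 4 (rule 22): 0000000000
Gen 5 (rule 57): 1111111111
Gen 6 (rule 154): 1111111110
Gen 7 (rule 126): 1000000011
Gen 8 (rule 22): 1100000100
Gen 9 (rule 57): 1011110011
Gen 10 (rule 154): 0011101110
Gen 11 (rule 126): 0110111011
Gen 12 (rule 22): 1000000000
Gen 13 (rule 57): 0111111111
Gen 14 (rule 154): 1111111110

Answer: never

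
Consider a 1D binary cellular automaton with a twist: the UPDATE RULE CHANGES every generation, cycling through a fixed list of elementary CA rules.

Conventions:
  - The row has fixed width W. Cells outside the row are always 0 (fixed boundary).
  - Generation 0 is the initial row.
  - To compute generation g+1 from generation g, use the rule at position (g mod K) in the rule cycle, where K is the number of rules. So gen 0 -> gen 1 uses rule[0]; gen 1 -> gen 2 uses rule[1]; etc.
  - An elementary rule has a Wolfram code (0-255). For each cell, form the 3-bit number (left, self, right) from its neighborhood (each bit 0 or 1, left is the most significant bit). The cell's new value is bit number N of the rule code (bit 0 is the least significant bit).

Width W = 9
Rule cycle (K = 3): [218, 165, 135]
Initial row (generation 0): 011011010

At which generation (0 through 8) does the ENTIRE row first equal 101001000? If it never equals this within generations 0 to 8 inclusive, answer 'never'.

Answer: never

Derivation:
Gen 0: 011011010
Gen 1 (rule 218): 111011001
Gen 2 (rule 165): 010100001
Gen 3 (rule 135): 110101111
Gen 4 (rule 218): 110001111
Gen 5 (rule 165): 000100110
Gen 6 (rule 135): 111101000
Gen 7 (rule 218): 111100100
Gen 8 (rule 165): 011000101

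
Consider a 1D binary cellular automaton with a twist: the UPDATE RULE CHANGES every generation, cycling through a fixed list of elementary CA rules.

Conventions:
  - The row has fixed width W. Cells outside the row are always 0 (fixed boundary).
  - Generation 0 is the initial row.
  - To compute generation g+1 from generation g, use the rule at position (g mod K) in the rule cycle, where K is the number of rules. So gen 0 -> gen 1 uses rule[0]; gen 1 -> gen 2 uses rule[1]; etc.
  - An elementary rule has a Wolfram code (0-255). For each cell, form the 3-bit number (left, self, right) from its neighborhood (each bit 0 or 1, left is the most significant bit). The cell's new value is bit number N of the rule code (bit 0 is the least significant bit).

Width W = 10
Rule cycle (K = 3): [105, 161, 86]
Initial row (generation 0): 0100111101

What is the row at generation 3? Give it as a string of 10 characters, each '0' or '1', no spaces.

Answer: 0011000000

Derivation:
Gen 0: 0100111101
Gen 1 (rule 105): 0000100110
Gen 2 (rule 161): 1110000000
Gen 3 (rule 86): 0011000000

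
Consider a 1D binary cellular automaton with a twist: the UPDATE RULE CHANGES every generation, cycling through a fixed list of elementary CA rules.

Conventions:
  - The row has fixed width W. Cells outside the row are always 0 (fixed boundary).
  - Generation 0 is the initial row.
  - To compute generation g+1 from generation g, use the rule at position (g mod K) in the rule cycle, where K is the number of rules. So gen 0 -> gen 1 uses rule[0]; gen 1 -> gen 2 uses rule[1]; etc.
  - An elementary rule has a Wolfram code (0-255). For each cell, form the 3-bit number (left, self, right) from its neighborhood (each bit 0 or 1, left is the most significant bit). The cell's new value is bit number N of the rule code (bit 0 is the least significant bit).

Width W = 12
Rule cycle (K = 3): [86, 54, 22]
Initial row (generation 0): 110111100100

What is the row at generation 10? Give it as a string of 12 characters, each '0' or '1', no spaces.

Answer: 111000100011

Derivation:
Gen 0: 110111100100
Gen 1 (rule 86): 010000111110
Gen 2 (rule 54): 111001000001
Gen 3 (rule 22): 000111100011
Gen 4 (rule 86): 001000110101
Gen 5 (rule 54): 011101001111
Gen 6 (rule 22): 100001110000
Gen 7 (rule 86): 110010011000
Gen 8 (rule 54): 001111100100
Gen 9 (rule 22): 010000011110
Gen 10 (rule 86): 111000100011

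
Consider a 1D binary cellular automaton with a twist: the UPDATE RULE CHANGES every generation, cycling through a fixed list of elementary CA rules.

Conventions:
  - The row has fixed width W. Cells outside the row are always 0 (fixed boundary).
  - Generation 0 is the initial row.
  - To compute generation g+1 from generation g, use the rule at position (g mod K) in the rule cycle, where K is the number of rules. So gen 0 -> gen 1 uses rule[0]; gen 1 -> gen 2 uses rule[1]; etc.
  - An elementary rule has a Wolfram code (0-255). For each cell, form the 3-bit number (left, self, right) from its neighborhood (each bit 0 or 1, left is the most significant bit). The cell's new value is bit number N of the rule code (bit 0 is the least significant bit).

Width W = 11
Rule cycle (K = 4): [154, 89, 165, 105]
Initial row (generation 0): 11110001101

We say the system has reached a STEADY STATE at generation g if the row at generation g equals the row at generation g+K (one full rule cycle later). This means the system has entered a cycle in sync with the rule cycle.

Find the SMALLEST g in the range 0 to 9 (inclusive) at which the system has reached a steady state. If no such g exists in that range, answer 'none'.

Answer: none

Derivation:
Gen 0: 11110001101
Gen 1 (rule 154): 11101011000
Gen 2 (rule 89): 10100011111
Gen 3 (rule 165): 11101001110
Gen 4 (rule 105): 10110001010
Gen 5 (rule 154): 00101010001
Gen 6 (rule 89): 10000001100
Gen 7 (rule 165): 10111100001
Gen 8 (rule 105): 01100101100
Gen 9 (rule 154): 11011001010
Gen 10 (rule 89): 11011100001
Gen 11 (rule 165): 00101001101
Gen 12 (rule 105): 10010001110
Gen 13 (rule 154): 01101011101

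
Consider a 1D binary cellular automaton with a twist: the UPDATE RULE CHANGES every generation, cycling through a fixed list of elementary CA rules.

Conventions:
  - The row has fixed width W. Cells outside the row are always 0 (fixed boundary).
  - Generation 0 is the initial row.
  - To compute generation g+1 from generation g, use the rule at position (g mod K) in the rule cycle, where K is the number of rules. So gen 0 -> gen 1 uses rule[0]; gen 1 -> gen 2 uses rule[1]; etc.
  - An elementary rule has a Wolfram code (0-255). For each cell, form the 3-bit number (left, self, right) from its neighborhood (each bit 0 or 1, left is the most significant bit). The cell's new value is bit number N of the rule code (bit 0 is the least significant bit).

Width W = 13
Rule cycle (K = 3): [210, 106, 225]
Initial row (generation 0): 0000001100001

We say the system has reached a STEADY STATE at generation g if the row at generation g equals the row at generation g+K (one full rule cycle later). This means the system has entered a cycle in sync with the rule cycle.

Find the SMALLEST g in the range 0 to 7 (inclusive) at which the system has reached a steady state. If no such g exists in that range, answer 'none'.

Gen 0: 0000001100001
Gen 1 (rule 210): 0000010110010
Gen 2 (rule 106): 0000101110100
Gen 3 (rule 225): 1110010111001
Gen 4 (rule 210): 0111100011110
Gen 5 (rule 106): 1100100110010
Gen 6 (rule 225): 0100000010000
Gen 7 (rule 210): 1010000101000
Gen 8 (rule 106): 0100001010000
Gen 9 (rule 225): 0001100100111
Gen 10 (rule 210): 0010111011011

Answer: none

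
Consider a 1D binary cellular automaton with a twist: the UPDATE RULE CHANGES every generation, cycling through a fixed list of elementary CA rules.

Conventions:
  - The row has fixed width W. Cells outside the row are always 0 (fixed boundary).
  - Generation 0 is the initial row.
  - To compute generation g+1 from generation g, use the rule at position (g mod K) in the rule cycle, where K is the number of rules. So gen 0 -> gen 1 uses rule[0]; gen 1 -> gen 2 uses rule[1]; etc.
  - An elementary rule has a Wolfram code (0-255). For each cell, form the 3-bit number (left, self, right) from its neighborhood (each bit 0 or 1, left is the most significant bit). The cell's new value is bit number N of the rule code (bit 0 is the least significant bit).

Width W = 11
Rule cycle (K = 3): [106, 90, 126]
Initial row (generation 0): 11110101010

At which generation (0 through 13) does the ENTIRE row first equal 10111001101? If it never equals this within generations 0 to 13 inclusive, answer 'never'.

Gen 0: 11110101010
Gen 1 (rule 106): 10011010100
Gen 2 (rule 90): 01111000010
Gen 3 (rule 126): 11001100111
Gen 4 (rule 106): 11011101101
Gen 5 (rule 90): 11010101100
Gen 6 (rule 126): 11111111110
Gen 7 (rule 106): 10000000010
Gen 8 (rule 90): 01000000101
Gen 9 (rule 126): 11100001111
Gen 10 (rule 106): 10100011001
Gen 11 (rule 90): 00010111110
Gen 12 (rule 126): 00111100011
Gen 13 (rule 106): 01100100111

Answer: never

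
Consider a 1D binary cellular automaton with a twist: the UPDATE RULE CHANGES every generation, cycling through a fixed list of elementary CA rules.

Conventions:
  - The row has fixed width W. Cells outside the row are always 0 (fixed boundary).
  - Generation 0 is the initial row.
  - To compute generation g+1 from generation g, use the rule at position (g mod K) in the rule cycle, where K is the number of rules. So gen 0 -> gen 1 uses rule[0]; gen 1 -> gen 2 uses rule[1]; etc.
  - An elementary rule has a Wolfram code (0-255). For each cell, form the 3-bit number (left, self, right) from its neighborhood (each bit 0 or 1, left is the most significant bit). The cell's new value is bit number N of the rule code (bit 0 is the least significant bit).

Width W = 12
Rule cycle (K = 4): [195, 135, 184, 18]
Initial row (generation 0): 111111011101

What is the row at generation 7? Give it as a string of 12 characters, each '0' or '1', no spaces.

Answer: 101101001110

Derivation:
Gen 0: 111111011101
Gen 1 (rule 195): 011111001100
Gen 2 (rule 135): 101110010001
Gen 3 (rule 184): 011101001000
Gen 4 (rule 18): 100000110100
Gen 5 (rule 195): 001111010001
Gen 6 (rule 135): 110110010111
Gen 7 (rule 184): 101101001110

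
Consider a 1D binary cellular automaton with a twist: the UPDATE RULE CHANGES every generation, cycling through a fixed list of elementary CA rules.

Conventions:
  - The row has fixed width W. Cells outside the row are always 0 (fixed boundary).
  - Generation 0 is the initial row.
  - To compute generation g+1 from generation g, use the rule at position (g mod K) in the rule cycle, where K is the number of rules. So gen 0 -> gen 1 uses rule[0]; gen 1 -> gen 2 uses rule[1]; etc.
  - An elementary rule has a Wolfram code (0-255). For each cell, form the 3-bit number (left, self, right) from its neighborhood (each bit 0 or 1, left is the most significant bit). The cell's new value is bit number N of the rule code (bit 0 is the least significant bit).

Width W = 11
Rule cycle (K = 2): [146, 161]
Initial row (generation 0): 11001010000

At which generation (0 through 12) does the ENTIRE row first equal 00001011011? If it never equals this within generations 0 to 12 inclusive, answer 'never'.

Answer: never

Derivation:
Gen 0: 11001010000
Gen 1 (rule 146): 00110001000
Gen 2 (rule 161): 10000100011
Gen 3 (rule 146): 01001010100
Gen 4 (rule 161): 00000101001
Gen 5 (rule 146): 00001000110
Gen 6 (rule 161): 11100010000
Gen 7 (rule 146): 01010101000
Gen 8 (rule 161): 00101010011
Gen 9 (rule 146): 01000001100
Gen 10 (rule 161): 00011100001
Gen 11 (rule 146): 00101010010
Gen 12 (rule 161): 10010100000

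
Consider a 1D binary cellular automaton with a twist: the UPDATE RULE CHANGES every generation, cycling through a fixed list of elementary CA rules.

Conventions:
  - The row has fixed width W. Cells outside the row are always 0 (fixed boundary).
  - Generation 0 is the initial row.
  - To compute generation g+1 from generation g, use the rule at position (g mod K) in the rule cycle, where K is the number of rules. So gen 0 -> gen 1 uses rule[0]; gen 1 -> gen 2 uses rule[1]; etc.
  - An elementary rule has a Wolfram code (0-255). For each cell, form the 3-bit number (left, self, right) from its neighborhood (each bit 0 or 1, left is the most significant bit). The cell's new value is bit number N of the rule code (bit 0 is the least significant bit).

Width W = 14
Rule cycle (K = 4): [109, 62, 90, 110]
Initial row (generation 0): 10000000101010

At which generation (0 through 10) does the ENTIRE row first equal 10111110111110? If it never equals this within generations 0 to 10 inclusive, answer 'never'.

Answer: 1

Derivation:
Gen 0: 10000000101010
Gen 1 (rule 109): 10111110111110
Gen 2 (rule 62): 11100001100001
Gen 3 (rule 90): 10110011110010
Gen 4 (rule 110): 11110110010110
Gen 5 (rule 109): 10011110011110
Gen 6 (rule 62): 11110001110001
Gen 7 (rule 90): 10011011011010
Gen 8 (rule 110): 10111111111110
Gen 9 (rule 109): 11100000000010
Gen 10 (rule 62): 10010000000111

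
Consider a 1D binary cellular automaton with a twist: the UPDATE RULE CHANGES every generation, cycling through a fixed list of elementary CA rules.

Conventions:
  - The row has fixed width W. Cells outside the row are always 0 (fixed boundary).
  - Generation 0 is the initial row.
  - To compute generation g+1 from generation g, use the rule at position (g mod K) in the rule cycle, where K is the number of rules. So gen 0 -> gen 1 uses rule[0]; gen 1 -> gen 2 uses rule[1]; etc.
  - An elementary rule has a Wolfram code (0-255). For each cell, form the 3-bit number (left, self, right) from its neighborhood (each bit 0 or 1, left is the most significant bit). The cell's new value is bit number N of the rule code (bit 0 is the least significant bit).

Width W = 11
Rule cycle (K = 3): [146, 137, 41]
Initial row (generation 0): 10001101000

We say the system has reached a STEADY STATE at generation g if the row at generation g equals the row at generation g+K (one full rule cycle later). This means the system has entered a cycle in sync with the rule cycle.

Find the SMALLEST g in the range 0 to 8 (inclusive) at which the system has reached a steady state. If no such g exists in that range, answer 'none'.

Gen 0: 10001101000
Gen 1 (rule 146): 01010000100
Gen 2 (rule 137): 00000110001
Gen 3 (rule 41): 11110100100
Gen 4 (rule 146): 01100011010
Gen 5 (rule 137): 01001010000
Gen 6 (rule 41): 00000100111
Gen 7 (rule 146): 00001011010
Gen 8 (rule 137): 11100010000
Gen 9 (rule 41): 10001000111
Gen 10 (rule 146): 01010101010
Gen 11 (rule 137): 00000000000

Answer: none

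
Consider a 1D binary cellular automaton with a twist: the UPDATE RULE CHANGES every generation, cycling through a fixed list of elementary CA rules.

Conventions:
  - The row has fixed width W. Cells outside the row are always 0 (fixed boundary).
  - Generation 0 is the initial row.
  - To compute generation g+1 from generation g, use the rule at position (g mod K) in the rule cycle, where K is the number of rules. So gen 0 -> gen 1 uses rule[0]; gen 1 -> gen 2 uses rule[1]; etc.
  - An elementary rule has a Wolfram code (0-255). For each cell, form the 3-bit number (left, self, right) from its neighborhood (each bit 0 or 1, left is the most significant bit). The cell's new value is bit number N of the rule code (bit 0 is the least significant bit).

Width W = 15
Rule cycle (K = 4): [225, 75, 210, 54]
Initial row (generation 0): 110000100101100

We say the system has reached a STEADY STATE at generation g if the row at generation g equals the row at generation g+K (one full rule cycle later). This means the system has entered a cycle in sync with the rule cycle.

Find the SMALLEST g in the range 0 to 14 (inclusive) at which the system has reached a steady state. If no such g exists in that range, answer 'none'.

Gen 0: 110000100101100
Gen 1 (rule 225): 010110000010101
Gen 2 (rule 75): 100110111100000
Gen 3 (rule 210): 011010011110000
Gen 4 (rule 54): 100111100001000
Gen 5 (rule 225): 000011101100011
Gen 6 (rule 75): 111110101101111
Gen 7 (rule 210): 011110000100111
Gen 8 (rule 54): 100001001111000
Gen 9 (rule 225): 001100000111011
Gen 10 (rule 75): 111101111101011
Gen 11 (rule 210): 011100111100001
Gen 12 (rule 54): 100011000010011
Gen 13 (rule 225): 001001011000001
Gen 14 (rule 75): 110010011011110
Gen 15 (rule 210): 011101101001111
Gen 16 (rule 54): 100010011110000
Gen 17 (rule 225): 001000001110111
Gen 18 (rule 75): 110011111010101

Answer: none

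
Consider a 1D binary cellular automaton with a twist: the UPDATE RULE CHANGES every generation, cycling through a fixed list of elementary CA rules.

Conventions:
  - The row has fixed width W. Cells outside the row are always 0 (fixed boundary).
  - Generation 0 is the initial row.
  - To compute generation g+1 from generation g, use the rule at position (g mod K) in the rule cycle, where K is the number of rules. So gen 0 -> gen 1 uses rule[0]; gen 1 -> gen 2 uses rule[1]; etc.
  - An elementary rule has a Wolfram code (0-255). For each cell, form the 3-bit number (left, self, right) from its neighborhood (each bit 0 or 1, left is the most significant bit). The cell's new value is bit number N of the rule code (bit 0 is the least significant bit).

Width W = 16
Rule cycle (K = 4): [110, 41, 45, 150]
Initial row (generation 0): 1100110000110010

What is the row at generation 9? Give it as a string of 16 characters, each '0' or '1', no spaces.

Gen 0: 1100110000110010
Gen 1 (rule 110): 1101110001110110
Gen 2 (rule 41): 1011000101001100
Gen 3 (rule 45): 1110010111001001
Gen 4 (rule 150): 0101110010111111
Gen 5 (rule 110): 1111010111100001
Gen 6 (rule 41): 1000101100001100
Gen 7 (rule 45): 1010111001101001
Gen 8 (rule 150): 1010010110001111
Gen 9 (rule 110): 1110111110011001

Answer: 1110111110011001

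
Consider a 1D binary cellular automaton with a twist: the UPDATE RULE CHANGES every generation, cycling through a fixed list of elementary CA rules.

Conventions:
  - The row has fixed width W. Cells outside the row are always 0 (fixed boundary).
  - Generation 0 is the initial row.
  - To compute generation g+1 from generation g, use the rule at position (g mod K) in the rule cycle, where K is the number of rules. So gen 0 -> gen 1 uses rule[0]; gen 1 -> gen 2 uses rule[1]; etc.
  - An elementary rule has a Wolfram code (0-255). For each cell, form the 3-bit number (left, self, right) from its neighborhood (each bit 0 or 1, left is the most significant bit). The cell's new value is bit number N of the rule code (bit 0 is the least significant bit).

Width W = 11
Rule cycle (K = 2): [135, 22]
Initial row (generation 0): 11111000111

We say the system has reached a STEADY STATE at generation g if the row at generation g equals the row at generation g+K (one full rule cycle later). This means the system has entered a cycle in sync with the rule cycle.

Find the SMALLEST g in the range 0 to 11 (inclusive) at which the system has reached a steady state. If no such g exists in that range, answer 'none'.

Gen 0: 11111000111
Gen 1 (rule 135): 01110011010
Gen 2 (rule 22): 10001100011
Gen 3 (rule 135): 10110001100
Gen 4 (rule 22): 10001010010
Gen 5 (rule 135): 10111010110
Gen 6 (rule 22): 10000010001
Gen 7 (rule 135): 10111110111
Gen 8 (rule 22): 10000000000
Gen 9 (rule 135): 10111111111
Gen 10 (rule 22): 10000000000
Gen 11 (rule 135): 10111111111
Gen 12 (rule 22): 10000000000
Gen 13 (rule 135): 10111111111

Answer: 8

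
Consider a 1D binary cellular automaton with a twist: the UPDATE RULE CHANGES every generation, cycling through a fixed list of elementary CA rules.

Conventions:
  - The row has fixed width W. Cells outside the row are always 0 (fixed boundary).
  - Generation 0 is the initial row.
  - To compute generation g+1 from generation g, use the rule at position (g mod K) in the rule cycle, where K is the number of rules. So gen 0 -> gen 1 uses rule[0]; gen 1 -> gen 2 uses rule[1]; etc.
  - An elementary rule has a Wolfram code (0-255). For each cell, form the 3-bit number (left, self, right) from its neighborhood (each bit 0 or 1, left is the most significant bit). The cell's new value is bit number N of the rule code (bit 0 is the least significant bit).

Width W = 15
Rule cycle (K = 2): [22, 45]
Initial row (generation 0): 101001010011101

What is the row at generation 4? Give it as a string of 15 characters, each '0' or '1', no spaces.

Answer: 110111001110101

Derivation:
Gen 0: 101001010011101
Gen 1 (rule 22): 101111011100001
Gen 2 (rule 45): 111000110001101
Gen 3 (rule 22): 000101001010001
Gen 4 (rule 45): 110111001110101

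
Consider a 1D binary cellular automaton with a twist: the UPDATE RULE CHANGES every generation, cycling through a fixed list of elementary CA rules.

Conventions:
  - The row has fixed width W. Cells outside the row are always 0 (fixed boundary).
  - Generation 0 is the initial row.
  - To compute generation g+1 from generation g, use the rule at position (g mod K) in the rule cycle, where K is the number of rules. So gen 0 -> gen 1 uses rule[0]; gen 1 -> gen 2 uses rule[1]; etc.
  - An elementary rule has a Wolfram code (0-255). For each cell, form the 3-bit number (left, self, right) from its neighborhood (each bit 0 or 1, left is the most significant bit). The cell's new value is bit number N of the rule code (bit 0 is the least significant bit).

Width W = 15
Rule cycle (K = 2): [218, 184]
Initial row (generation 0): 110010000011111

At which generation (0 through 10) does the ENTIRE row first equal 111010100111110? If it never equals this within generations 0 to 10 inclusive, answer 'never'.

Gen 0: 110010000011111
Gen 1 (rule 218): 111101000111111
Gen 2 (rule 184): 111010100111110
Gen 3 (rule 218): 111000011111111
Gen 4 (rule 184): 110100011111110
Gen 5 (rule 218): 110010111111111
Gen 6 (rule 184): 101001111111110
Gen 7 (rule 218): 000111111111111
Gen 8 (rule 184): 000111111111110
Gen 9 (rule 218): 001111111111111
Gen 10 (rule 184): 001111111111110

Answer: 2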